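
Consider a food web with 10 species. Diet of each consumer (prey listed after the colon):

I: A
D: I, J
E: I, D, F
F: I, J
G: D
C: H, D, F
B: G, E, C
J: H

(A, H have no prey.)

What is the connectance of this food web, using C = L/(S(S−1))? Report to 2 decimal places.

The web has S = 10 species and L = 16 feeding links.
C = L / (S(S−1)) = 16 / 90 = 0.1778 ≈ 0.18.

C = 0.18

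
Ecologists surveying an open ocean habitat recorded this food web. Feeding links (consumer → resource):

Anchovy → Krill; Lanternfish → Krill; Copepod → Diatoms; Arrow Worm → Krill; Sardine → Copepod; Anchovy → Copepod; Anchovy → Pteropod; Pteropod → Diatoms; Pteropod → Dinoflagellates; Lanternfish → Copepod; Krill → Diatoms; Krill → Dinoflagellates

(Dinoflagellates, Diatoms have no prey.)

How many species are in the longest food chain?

3 species

One longest chain: Diatoms → Copepod → Sardine.
It has 3 species and 2 links.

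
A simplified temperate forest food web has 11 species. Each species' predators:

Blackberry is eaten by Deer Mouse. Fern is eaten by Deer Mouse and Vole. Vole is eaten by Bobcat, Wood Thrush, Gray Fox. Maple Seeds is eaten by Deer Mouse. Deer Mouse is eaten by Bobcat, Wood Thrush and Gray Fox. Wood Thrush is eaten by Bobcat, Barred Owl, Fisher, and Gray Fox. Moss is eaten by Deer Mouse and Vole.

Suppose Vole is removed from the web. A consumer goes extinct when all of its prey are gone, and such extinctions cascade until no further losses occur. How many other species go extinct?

0

Remove Vole.
Every predator of it retains at least one other prey: Wood Thrush still has Deer Mouse; Bobcat still has Deer Mouse, Wood Thrush; Gray Fox still has Deer Mouse, Wood Thrush.
No consumer loses all prey, so no secondary extinctions occur.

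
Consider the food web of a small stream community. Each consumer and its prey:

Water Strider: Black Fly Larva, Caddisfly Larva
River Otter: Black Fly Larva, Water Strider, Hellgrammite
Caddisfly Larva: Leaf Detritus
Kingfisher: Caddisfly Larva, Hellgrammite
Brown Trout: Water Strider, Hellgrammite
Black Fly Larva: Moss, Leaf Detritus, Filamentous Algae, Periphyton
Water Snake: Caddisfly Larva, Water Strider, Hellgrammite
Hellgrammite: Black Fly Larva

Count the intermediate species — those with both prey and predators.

Intermediate species (has both prey and predators): Black Fly Larva, Caddisfly Larva, Water Strider, Hellgrammite.
Count: 4.

4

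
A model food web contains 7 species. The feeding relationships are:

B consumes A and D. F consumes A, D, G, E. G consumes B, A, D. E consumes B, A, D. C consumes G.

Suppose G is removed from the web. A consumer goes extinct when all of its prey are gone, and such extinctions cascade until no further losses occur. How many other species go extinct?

Remove G.
Round 1: C (all prey gone) → extinct.
No further losses. Total secondary extinctions: 1.

1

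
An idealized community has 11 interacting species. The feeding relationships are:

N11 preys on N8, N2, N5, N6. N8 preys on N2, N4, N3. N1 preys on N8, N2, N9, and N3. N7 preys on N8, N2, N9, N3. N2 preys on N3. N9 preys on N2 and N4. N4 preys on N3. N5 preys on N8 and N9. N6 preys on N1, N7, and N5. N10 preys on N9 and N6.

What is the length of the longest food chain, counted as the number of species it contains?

6 species

One longest chain: N3 → N4 → N9 → N1 → N6 → N11.
It has 6 species and 5 links.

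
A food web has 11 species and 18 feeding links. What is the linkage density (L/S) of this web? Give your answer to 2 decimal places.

There are L = 18 links among S = 11 species.
L/S = 18/11 = 1.6364 ≈ 1.64.

L/S = 1.64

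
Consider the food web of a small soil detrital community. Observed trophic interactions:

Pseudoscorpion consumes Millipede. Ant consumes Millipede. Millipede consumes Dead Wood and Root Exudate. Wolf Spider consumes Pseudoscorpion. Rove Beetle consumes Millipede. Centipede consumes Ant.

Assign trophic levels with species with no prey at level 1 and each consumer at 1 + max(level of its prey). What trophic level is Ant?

Trophic level 3

Root Exudate has no prey (basal) → level 1.
Millipede eats Root Exudate (level 1); other prey at levels: Dead Wood 1 → level 2.
Ant eats Millipede → level 3.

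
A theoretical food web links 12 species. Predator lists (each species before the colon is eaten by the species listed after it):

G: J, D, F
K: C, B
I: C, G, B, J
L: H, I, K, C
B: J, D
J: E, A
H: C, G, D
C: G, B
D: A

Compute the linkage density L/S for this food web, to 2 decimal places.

L/S = 1.92

There are L = 23 links among S = 12 species.
L/S = 23/12 = 1.9167 ≈ 1.92.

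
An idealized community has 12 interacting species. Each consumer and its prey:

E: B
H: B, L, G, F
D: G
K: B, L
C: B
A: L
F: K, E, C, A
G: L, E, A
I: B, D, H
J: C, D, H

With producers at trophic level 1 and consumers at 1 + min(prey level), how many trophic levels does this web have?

Producers (level 1): B, L.
Following each consumer down to its lowest-level prey: B → H → J (levels 1 through 3).
All prey of J (H 2, C 2, D 3) are at level 2 or above, so J is at level 1 + 2 = 3.
Every consumer has at least one prey at level 2 or below, so none exceeds level 3.

3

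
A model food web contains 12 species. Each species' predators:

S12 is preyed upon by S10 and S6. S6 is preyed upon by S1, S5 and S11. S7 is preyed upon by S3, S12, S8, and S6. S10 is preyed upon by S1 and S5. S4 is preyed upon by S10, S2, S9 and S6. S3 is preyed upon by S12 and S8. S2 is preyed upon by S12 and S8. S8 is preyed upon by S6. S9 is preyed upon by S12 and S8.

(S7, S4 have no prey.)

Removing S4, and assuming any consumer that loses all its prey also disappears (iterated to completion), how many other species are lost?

Remove S4.
Round 1: S2 (all prey gone), S9 (all prey gone) → extinct.
No further losses. Total secondary extinctions: 2.

2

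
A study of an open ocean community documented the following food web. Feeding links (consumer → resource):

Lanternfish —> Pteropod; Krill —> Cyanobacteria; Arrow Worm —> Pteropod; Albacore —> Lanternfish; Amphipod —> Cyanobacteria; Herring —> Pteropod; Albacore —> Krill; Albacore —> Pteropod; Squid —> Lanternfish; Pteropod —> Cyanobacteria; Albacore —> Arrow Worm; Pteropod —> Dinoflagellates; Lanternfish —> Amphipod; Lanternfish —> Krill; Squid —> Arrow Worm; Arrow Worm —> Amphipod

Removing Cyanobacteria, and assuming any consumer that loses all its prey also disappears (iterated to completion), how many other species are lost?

Remove Cyanobacteria.
Round 1: Amphipod (all prey gone), Krill (all prey gone) → extinct.
No further losses. Total secondary extinctions: 2.

2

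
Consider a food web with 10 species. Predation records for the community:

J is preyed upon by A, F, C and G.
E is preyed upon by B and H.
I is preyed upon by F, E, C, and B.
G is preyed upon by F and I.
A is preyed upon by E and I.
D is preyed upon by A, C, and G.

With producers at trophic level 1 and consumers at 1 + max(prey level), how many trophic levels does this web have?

5

Producers (level 1): J, D.
J → A → I → E → B gives B level 5.
No species has a prey at level 5, so no species reaches level 6.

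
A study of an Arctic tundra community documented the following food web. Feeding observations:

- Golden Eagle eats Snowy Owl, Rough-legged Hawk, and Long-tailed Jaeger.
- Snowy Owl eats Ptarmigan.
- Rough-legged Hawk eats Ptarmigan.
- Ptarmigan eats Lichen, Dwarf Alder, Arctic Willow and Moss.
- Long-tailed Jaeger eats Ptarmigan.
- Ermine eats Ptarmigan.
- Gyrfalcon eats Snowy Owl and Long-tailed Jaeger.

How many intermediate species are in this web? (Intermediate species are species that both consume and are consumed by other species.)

Intermediate species (has both prey and predators): Ptarmigan, Snowy Owl, Long-tailed Jaeger, Rough-legged Hawk.
Count: 4.

4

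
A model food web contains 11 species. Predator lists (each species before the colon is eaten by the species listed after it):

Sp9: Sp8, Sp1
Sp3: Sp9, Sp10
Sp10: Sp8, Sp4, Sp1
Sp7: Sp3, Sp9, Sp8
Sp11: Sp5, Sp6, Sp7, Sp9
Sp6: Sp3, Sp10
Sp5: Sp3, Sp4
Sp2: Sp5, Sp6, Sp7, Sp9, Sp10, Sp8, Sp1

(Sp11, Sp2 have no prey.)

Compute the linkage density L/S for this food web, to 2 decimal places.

L/S = 2.27

There are L = 25 links among S = 11 species.
L/S = 25/11 = 2.2727 ≈ 2.27.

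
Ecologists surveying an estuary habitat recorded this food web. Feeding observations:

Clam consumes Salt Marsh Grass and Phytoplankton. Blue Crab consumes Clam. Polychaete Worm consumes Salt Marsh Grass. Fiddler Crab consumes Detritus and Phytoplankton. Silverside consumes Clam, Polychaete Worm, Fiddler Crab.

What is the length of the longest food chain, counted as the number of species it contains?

One longest chain: Salt Marsh Grass → Polychaete Worm → Silverside.
It has 3 species and 2 links.

3 species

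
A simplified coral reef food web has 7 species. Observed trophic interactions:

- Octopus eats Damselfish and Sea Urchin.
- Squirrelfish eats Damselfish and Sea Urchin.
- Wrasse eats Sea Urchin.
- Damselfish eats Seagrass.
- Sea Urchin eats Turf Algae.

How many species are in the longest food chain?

3 species

One longest chain: Turf Algae → Sea Urchin → Octopus.
It has 3 species and 2 links.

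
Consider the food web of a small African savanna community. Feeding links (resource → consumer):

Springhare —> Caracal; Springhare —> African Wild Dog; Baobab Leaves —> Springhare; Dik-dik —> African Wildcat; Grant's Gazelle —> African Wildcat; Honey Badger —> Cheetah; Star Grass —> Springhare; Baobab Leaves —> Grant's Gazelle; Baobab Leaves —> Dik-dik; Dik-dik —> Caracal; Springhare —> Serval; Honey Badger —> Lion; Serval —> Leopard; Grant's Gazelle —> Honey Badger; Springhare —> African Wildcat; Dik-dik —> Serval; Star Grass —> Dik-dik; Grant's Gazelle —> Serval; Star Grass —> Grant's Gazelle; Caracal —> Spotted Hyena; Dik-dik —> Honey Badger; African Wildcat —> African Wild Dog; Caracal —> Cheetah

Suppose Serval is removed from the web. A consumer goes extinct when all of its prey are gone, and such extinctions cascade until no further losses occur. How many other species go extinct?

1

Remove Serval.
Round 1: Leopard (all prey gone) → extinct.
No further losses. Total secondary extinctions: 1.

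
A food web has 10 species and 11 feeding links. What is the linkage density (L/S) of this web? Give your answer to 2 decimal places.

There are L = 11 links among S = 10 species.
L/S = 11/10 = 1.1000 ≈ 1.10.

L/S = 1.10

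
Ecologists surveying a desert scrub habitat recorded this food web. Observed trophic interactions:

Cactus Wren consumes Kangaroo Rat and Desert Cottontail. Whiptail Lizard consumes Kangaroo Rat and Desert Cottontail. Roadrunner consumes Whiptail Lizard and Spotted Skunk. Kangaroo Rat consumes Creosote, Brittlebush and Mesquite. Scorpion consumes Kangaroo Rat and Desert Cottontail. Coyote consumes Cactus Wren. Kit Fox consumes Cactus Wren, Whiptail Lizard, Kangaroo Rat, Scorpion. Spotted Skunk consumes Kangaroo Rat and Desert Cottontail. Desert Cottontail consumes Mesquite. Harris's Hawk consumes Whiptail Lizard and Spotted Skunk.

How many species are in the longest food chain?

4 species

One longest chain: Mesquite → Desert Cottontail → Cactus Wren → Coyote.
It has 4 species and 3 links.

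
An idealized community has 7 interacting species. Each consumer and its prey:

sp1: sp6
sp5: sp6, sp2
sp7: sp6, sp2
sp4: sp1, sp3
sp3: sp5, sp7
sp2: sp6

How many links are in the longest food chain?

4 links

One longest chain: sp6 → sp2 → sp5 → sp3 → sp4.
It has 5 species and 4 links.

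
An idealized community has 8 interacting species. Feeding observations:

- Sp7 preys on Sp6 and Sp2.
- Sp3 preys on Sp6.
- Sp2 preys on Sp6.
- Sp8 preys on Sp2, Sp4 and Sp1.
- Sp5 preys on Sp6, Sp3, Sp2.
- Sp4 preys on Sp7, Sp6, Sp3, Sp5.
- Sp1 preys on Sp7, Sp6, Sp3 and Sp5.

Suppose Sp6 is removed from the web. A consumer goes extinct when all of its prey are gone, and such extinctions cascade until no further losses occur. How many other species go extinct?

7

Remove Sp6.
Round 1: Sp2 (all prey gone), Sp3 (all prey gone) → extinct.
Round 2: Sp5 (all prey gone), Sp7 (all prey gone) → extinct.
Round 3: Sp4 (all prey gone), Sp1 (all prey gone) → extinct.
Round 4: Sp8 (all prey gone) → extinct.
No further losses. Total secondary extinctions: 7.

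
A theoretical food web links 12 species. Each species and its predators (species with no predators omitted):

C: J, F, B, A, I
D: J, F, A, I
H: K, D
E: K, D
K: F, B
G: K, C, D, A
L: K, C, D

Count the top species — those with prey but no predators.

5

Top species (has prey, but nothing eats it): J, F, B, A, I.
Count: 5.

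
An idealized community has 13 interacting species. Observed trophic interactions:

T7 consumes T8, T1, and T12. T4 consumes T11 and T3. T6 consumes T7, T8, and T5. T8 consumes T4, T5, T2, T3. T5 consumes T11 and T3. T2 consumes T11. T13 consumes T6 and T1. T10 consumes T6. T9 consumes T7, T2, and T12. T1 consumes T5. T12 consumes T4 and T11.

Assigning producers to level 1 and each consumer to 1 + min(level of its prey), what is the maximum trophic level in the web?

Producers (level 1): T11, T3.
Following each consumer down to its lowest-level prey: T11 → T5 → T6 → T10 (levels 1 through 4).
All prey of T10 (T6 3) are at level 3 or above, so T10 is at level 1 + 3 = 4.
Every consumer has at least one prey at level 3 or below, so none exceeds level 4.

4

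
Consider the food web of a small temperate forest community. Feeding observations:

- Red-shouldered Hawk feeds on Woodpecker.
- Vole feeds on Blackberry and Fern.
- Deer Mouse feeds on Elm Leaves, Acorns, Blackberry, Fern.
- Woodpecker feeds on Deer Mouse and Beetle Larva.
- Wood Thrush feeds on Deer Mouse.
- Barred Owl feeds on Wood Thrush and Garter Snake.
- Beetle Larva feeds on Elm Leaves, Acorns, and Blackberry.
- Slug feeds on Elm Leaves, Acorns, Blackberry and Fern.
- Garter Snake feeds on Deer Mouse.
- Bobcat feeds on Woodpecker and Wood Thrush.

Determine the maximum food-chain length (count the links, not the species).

One longest chain: Acorns → Deer Mouse → Woodpecker → Red-shouldered Hawk.
It has 4 species and 3 links.

3 links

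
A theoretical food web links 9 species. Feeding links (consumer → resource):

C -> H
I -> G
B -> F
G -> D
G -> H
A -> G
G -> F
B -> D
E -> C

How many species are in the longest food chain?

3 species

One longest chain: H → C → E.
It has 3 species and 2 links.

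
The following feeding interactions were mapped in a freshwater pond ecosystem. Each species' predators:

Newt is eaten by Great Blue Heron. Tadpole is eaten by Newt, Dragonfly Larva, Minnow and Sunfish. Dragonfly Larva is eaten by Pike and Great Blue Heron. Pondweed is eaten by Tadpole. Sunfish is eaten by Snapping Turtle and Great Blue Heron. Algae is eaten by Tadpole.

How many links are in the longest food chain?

3 links

One longest chain: Pondweed → Tadpole → Dragonfly Larva → Great Blue Heron.
It has 4 species and 3 links.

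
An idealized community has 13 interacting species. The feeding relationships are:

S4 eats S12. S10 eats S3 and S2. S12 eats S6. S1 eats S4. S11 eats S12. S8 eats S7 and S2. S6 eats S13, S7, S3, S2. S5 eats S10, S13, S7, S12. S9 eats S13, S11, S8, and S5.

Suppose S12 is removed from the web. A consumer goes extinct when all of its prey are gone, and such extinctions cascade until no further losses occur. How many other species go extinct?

Remove S12.
Round 1: S4 (all prey gone), S11 (all prey gone) → extinct.
Round 2: S1 (all prey gone) → extinct.
No further losses. Total secondary extinctions: 3.

3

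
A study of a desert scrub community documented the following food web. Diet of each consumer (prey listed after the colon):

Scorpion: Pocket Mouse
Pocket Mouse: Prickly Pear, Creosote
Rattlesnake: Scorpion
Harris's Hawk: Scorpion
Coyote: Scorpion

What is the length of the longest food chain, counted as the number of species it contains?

One longest chain: Prickly Pear → Pocket Mouse → Scorpion → Coyote.
It has 4 species and 3 links.

4 species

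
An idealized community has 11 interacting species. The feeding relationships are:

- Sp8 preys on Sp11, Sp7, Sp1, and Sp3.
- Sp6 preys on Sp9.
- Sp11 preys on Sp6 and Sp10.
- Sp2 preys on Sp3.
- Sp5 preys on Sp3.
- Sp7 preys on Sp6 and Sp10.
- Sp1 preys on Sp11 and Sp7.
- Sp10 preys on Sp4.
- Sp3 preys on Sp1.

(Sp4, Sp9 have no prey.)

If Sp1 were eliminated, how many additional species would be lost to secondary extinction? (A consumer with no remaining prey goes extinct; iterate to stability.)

Remove Sp1.
Round 1: Sp3 (all prey gone) → extinct.
Round 2: Sp5 (all prey gone), Sp2 (all prey gone) → extinct.
No further losses. Total secondary extinctions: 3.

3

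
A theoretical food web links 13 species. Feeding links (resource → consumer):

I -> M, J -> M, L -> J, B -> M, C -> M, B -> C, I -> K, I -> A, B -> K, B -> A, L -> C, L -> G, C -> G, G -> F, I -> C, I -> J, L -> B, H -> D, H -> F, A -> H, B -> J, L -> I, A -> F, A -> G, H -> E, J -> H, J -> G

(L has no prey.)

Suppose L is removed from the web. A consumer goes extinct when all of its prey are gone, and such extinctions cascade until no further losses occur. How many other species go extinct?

Remove L.
Round 1: I (all prey gone), B (all prey gone) → extinct.
Round 2: C (all prey gone), K (all prey gone), J (all prey gone), A (all prey gone) → extinct.
Round 3: M (all prey gone), G (all prey gone), H (all prey gone) → extinct.
Round 4: D (all prey gone), E (all prey gone), F (all prey gone) → extinct.
No further losses. Total secondary extinctions: 12.

12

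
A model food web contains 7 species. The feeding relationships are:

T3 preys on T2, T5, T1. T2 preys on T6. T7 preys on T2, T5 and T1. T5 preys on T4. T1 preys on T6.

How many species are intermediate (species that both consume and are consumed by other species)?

Intermediate species (has both prey and predators): T5, T1, T2.
Count: 3.

3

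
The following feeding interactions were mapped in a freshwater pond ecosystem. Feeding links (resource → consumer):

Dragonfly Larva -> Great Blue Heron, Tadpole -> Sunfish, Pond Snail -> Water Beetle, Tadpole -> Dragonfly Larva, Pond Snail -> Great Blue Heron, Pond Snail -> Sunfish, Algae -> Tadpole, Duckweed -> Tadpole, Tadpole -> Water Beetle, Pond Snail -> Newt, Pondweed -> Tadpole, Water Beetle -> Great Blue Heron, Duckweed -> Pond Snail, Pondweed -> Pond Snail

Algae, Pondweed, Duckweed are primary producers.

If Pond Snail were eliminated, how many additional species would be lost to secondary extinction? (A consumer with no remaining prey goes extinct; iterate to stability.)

Remove Pond Snail.
Round 1: Newt (all prey gone) → extinct.
No further losses. Total secondary extinctions: 1.

1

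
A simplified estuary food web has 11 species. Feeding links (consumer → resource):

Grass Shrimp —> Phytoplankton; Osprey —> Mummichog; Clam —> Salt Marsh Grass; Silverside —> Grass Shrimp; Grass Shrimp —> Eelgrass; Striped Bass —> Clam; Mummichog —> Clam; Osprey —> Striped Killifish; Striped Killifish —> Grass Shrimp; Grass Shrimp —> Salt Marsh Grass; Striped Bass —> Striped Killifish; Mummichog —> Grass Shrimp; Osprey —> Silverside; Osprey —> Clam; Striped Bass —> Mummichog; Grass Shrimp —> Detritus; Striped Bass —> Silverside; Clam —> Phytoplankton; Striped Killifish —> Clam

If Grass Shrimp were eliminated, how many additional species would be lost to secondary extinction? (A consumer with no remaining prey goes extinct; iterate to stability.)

Remove Grass Shrimp.
Round 1: Silverside (all prey gone) → extinct.
No further losses. Total secondary extinctions: 1.

1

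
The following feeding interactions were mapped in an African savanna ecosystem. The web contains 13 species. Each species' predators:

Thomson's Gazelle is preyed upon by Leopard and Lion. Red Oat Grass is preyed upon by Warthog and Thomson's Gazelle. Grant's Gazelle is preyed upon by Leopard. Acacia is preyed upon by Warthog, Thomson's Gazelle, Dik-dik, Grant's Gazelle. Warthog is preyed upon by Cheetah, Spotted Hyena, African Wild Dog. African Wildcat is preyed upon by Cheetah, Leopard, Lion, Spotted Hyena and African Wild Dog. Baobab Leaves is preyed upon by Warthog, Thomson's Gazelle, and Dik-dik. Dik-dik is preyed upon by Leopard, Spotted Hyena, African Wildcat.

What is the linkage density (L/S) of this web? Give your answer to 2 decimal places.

L/S = 1.77

There are L = 23 links among S = 13 species.
L/S = 23/13 = 1.7692 ≈ 1.77.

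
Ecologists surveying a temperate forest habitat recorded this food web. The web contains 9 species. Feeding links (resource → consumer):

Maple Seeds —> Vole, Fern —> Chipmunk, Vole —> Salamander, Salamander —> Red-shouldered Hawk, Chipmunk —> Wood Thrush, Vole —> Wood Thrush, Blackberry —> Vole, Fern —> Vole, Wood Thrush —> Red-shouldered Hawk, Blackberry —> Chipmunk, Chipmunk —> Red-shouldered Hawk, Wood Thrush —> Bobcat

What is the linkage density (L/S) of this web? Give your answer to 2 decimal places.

There are L = 12 links among S = 9 species.
L/S = 12/9 = 1.3333 ≈ 1.33.

L/S = 1.33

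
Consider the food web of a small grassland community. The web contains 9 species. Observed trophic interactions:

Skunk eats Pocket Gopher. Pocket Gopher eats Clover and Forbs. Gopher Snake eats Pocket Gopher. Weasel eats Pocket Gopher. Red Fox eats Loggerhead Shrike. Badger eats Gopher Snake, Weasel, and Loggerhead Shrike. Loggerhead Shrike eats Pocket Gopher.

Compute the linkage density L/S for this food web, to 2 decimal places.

There are L = 10 links among S = 9 species.
L/S = 10/9 = 1.1111 ≈ 1.11.

L/S = 1.11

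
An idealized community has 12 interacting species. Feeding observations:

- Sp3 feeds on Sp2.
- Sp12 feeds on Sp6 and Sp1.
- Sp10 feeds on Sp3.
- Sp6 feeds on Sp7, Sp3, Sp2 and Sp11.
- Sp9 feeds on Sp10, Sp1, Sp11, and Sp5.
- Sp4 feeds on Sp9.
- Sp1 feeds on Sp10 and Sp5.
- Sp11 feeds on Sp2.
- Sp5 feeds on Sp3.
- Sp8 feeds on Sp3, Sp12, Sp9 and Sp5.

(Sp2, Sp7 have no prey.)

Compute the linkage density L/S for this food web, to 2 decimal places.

L/S = 1.75

There are L = 21 links among S = 12 species.
L/S = 21/12 = 1.7500 ≈ 1.75.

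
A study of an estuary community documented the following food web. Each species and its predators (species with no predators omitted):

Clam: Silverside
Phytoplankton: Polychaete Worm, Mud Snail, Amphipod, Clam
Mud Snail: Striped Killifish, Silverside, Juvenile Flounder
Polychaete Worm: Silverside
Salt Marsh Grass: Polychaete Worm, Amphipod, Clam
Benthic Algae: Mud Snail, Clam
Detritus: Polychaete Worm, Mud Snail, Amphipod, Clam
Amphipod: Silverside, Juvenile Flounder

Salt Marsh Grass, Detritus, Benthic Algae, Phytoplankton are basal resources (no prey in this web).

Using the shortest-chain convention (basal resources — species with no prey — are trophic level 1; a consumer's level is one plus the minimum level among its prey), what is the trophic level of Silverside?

Trophic level 3

Salt Marsh Grass has no prey (basal) → level 1.
Polychaete Worm eats Salt Marsh Grass → level 2.
Silverside eats Polychaete Worm → level 3.
No prey of Silverside is below level 2, so 3 is the minimum.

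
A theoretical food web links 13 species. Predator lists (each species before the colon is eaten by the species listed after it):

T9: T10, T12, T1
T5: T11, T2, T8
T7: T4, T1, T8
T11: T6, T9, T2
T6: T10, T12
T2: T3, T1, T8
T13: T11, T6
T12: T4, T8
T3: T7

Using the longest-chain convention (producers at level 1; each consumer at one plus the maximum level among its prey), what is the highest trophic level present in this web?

Producers (level 1): T5, T13.
T5 → T11 → T2 → T3 → T7 → T1 gives T1 level 6.
No species has a prey at level 6, so no species reaches level 7.

6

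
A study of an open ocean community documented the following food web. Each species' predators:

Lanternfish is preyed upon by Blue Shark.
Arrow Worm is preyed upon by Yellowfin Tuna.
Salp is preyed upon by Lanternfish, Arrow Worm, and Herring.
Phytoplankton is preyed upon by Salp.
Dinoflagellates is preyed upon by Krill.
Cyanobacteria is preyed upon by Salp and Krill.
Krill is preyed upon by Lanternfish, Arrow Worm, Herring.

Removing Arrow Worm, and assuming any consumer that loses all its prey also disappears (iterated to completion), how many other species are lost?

Remove Arrow Worm.
Round 1: Yellowfin Tuna (all prey gone) → extinct.
No further losses. Total secondary extinctions: 1.

1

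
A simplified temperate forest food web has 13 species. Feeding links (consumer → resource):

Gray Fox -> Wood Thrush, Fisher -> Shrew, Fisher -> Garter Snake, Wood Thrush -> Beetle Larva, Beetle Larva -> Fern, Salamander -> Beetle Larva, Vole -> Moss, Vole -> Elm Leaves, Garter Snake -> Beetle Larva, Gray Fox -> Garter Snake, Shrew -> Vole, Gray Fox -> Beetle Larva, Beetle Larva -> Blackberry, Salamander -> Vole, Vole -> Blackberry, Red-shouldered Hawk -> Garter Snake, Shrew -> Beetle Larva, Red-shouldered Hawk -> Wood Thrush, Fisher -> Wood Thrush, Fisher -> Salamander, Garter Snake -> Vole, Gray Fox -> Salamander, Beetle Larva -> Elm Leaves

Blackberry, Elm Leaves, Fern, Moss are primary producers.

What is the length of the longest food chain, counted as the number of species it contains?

One longest chain: Blackberry → Vole → Salamander → Gray Fox.
It has 4 species and 3 links.

4 species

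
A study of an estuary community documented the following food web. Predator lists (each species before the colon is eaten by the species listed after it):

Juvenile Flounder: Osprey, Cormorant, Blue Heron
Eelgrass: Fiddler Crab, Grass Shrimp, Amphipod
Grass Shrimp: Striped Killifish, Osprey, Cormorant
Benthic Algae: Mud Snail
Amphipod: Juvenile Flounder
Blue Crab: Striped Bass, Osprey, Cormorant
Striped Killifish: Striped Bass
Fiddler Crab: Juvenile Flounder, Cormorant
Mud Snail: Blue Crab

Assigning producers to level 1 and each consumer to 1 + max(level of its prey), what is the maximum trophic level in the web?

Producers (level 1): Benthic Algae, Eelgrass.
Benthic Algae → Mud Snail → Blue Crab → Cormorant gives Cormorant level 4.
No species has a prey at level 4, so no species reaches level 5.

4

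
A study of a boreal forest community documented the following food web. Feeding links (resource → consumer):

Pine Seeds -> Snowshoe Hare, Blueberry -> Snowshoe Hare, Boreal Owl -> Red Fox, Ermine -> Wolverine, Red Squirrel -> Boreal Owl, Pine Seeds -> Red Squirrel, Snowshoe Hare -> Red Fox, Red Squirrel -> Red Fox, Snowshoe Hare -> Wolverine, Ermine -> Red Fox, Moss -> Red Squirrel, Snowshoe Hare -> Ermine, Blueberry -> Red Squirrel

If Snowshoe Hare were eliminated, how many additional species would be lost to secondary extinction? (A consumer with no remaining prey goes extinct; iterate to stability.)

Remove Snowshoe Hare.
Round 1: Ermine (all prey gone) → extinct.
Round 2: Wolverine (all prey gone) → extinct.
No further losses. Total secondary extinctions: 2.

2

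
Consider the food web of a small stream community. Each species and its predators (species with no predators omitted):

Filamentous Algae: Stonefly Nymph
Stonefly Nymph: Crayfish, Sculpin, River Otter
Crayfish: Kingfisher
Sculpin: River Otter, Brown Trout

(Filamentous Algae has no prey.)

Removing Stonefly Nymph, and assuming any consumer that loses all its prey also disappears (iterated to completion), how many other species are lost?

5

Remove Stonefly Nymph.
Round 1: Crayfish (all prey gone), Sculpin (all prey gone) → extinct.
Round 2: Kingfisher (all prey gone), River Otter (all prey gone), Brown Trout (all prey gone) → extinct.
No further losses. Total secondary extinctions: 5.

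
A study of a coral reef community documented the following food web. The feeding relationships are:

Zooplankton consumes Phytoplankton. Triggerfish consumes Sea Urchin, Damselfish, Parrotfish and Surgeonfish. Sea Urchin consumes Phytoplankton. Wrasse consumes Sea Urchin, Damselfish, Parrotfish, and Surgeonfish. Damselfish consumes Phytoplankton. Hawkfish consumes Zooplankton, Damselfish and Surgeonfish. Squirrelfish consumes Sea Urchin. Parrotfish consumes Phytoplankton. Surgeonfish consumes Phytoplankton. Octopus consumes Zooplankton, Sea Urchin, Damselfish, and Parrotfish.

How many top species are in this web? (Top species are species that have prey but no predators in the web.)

5

Top species (has prey, but nothing eats it): Wrasse, Hawkfish, Squirrelfish, Octopus, Triggerfish.
Count: 5.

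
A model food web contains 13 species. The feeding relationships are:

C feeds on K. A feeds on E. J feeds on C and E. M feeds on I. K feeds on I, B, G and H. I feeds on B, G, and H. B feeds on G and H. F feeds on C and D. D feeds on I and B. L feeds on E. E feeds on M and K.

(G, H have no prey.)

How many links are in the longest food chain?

5 links

One longest chain: G → B → I → K → C → F.
It has 6 species and 5 links.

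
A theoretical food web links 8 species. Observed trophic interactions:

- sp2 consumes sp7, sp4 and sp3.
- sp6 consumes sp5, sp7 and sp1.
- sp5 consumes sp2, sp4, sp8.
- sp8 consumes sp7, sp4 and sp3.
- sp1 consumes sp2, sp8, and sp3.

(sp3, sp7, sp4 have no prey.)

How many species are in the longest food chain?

One longest chain: sp3 → sp8 → sp5 → sp6.
It has 4 species and 3 links.

4 species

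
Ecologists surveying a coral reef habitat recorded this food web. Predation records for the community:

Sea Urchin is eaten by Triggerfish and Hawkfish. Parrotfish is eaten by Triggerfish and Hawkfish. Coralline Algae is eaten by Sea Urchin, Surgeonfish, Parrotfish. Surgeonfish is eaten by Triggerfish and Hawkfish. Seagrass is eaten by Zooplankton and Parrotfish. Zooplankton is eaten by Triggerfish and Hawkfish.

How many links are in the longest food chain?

One longest chain: Coralline Algae → Surgeonfish → Hawkfish.
It has 3 species and 2 links.

2 links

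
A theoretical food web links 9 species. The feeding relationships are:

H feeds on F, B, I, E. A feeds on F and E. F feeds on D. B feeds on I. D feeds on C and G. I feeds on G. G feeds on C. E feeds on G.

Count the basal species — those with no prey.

Basal species (no prey listed): C.
Count: 1.

1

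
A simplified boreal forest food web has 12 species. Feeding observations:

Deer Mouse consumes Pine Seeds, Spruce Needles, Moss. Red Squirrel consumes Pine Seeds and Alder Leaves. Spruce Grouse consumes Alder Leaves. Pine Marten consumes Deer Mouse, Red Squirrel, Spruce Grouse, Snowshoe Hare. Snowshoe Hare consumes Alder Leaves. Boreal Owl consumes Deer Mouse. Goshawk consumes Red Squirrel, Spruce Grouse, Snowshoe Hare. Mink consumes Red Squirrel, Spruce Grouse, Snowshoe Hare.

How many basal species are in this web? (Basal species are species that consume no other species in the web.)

Basal species (no prey listed): Spruce Needles, Pine Seeds, Alder Leaves, Moss.
Count: 4.

4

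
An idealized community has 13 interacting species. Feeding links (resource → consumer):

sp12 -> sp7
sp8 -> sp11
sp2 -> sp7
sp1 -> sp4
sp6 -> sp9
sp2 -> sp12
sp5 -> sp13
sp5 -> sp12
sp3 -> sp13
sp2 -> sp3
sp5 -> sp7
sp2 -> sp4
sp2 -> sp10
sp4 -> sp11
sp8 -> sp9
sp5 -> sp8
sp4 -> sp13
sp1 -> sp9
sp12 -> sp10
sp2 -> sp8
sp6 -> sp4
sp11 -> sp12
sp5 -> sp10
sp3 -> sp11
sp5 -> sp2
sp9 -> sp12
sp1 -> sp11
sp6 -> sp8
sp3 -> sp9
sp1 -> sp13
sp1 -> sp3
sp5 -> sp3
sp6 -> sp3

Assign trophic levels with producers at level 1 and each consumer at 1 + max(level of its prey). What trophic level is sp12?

sp5 is a producer → level 1.
sp2 eats sp5 → level 2.
sp3 eats sp2 (level 2); other prey at levels: sp1 1, sp5 1, sp6 1 → level 3.
sp9 eats sp3 (level 3); other prey at levels: sp1 1, sp6 1, sp8 3 → level 4.
sp12 eats sp9 (level 4); other prey at levels: sp5 1, sp2 2, sp11 4 → level 5.

Trophic level 5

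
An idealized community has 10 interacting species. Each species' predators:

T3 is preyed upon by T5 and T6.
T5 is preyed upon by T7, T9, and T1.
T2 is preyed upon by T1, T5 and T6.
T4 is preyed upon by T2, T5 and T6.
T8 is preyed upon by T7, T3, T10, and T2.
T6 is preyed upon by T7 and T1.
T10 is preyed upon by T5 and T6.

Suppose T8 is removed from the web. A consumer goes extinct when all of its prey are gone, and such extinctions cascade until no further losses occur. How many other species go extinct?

2

Remove T8.
Round 1: T10 (all prey gone), T3 (all prey gone) → extinct.
No further losses. Total secondary extinctions: 2.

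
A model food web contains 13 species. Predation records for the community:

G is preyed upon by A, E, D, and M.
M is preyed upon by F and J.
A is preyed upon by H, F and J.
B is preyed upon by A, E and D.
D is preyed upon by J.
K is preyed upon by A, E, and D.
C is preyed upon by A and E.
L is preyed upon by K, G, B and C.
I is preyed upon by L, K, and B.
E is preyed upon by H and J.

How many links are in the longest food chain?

4 links

One longest chain: I → L → C → A → J.
It has 5 species and 4 links.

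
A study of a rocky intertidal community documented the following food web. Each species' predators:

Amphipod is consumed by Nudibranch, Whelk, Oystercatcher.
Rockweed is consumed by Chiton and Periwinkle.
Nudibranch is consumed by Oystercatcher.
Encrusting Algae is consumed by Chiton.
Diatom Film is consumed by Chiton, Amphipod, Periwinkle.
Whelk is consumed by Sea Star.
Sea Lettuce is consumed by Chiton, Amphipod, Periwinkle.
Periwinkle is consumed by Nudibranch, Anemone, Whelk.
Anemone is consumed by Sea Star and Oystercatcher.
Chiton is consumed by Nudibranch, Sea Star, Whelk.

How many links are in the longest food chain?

One longest chain: Sea Lettuce → Periwinkle → Anemone → Sea Star.
It has 4 species and 3 links.

3 links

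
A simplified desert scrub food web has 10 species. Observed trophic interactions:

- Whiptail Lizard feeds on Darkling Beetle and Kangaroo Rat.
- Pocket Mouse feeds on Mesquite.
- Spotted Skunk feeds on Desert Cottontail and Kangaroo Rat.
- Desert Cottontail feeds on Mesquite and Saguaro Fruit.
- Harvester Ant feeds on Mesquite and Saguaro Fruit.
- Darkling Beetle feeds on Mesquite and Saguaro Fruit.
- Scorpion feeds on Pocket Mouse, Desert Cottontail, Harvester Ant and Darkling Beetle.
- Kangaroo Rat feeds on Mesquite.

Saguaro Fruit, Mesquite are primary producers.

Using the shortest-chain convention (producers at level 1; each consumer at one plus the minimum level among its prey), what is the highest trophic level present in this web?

Producers (level 1): Saguaro Fruit, Mesquite.
Following each consumer down to its lowest-level prey: Saguaro Fruit → Darkling Beetle → Whiptail Lizard (levels 1 through 3).
All prey of Whiptail Lizard (Darkling Beetle 2, Kangaroo Rat 2) are at level 2 or above, so Whiptail Lizard is at level 1 + 2 = 3.
Every consumer has at least one prey at level 2 or below, so none exceeds level 3.

3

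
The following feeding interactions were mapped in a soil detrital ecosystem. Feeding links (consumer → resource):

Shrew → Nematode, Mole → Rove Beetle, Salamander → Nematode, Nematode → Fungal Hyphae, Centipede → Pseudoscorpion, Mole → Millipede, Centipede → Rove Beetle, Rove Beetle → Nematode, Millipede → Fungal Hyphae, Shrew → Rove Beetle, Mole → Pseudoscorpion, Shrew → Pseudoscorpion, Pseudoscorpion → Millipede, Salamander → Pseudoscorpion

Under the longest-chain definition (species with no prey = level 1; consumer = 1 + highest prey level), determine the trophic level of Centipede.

Fungal Hyphae has no prey (basal) → level 1.
Nematode eats Fungal Hyphae → level 2.
Rove Beetle eats Nematode → level 3.
Centipede eats Rove Beetle (level 3); other prey at levels: Pseudoscorpion 3 → level 4.

Trophic level 4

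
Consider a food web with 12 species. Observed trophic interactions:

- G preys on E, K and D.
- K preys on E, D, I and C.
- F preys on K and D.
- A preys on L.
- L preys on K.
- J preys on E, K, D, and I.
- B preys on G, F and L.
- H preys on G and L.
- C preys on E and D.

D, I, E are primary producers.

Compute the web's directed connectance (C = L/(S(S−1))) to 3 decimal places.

C = 0.167

The web has S = 12 species and L = 22 feeding links.
C = L / (S(S−1)) = 22 / 132 = 0.1667 ≈ 0.167.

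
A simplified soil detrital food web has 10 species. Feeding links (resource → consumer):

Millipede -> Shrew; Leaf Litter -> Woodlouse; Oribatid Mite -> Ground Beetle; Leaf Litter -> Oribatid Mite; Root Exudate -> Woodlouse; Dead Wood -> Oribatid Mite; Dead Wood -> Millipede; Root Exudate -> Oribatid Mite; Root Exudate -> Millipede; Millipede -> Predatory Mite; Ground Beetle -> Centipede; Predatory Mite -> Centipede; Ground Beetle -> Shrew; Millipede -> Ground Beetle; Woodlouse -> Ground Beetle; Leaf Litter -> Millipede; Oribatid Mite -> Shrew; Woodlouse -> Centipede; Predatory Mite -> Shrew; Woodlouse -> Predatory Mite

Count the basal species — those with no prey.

Basal species (no prey listed): Leaf Litter, Dead Wood, Root Exudate.
Count: 3.

3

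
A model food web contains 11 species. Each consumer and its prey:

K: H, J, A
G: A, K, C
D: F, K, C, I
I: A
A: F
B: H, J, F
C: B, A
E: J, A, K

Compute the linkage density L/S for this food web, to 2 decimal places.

There are L = 20 links among S = 11 species.
L/S = 20/11 = 1.8182 ≈ 1.82.

L/S = 1.82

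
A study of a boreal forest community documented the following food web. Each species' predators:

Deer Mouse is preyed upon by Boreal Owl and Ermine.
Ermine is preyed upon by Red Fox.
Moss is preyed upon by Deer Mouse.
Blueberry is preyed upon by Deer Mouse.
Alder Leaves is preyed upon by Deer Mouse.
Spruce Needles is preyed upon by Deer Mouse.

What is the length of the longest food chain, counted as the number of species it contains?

One longest chain: Alder Leaves → Deer Mouse → Ermine → Red Fox.
It has 4 species and 3 links.

4 species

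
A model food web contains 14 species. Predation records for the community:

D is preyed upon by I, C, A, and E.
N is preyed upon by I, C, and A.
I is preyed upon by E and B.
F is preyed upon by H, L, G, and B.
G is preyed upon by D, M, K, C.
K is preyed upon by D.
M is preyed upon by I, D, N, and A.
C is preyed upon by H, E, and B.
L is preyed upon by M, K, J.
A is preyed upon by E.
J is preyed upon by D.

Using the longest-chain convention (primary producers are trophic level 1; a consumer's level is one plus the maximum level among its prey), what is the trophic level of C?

Trophic level 5

F is a producer → level 1.
L eats F → level 2.
M eats L (level 2); other prey at levels: G 2 → level 3.
N eats M → level 4.
C eats N (level 4); other prey at levels: G 2, D 4 → level 5.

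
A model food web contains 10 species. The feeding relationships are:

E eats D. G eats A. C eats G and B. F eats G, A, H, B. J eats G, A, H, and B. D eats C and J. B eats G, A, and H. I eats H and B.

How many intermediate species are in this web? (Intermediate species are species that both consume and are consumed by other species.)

5

Intermediate species (has both prey and predators): G, B, C, J, D.
Count: 5.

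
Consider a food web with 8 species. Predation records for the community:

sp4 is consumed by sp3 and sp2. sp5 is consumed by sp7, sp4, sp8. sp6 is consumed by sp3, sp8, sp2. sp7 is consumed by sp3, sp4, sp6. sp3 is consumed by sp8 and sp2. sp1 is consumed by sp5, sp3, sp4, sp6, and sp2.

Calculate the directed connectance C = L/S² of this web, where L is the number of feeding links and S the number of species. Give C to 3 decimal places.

The web has S = 8 species and L = 18 feeding links.
C = L / S² = 18 / 64 = 0.2812 ≈ 0.281.

C = 0.281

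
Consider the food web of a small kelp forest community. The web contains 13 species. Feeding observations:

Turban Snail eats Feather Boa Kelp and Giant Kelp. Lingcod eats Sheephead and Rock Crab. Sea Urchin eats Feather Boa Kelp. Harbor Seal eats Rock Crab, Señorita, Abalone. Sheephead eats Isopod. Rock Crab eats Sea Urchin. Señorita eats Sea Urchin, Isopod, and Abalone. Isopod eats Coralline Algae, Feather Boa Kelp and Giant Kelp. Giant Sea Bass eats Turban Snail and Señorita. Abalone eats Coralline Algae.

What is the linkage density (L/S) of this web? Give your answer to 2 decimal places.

L/S = 1.46

There are L = 19 links among S = 13 species.
L/S = 19/13 = 1.4615 ≈ 1.46.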